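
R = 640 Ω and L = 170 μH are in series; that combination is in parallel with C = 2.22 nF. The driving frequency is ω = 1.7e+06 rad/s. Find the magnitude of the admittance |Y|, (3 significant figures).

3.44 mS

X_L = ωL = 289 Ω
X_C = 1/(ωC) = 265 Ω
Branch 1 (R+jX_L): Z₁ = 640 + j289 Ω, |Z₁| = 702 Ω
Branch 2 (−jX_C): Z₂ = −j265 Ω
Parallel: Z = Z₁Z₂/(Z₁+Z₂), |Z| = 291 Ω, ∠Z = -67.8°
|Y| = 1/|Z| = 3.44 mS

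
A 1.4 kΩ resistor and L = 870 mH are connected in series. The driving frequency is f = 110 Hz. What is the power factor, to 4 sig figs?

0.9188

ω = 2πf = 691.2 rad/s
X_L = ωL = 601.3 Ω
Z = 1400 + j601.3 Ω
|Z| = √(1400² + 601.3²) = 1524 Ω
∠Z = arctan(601.3/1400) = 23.24°
cos φ = cos(23.24°) = 0.9188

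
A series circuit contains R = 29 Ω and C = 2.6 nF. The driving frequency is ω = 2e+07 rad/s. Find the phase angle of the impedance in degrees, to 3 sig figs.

X_C = 1/(ωC) = 19.2 Ω
Z = 29.0 − j19.2 Ω
|Z| = √(29.0² + 19.2²) = 34.8 Ω
∠Z = arctan(-19.2/29.0) = -33.5°

-33.5°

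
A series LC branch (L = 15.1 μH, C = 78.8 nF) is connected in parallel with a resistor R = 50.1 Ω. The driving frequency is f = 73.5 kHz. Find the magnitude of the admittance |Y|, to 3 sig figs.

52.7 mS

ω = 2πf = 461800 rad/s
X_L = ωL = 6.97 Ω
X_C = 1/(ωC) = 27.5 Ω
Branch 1: Z₁ = R = 50.1 Ω
Branch 2 (series LC): Z₂ = j(X_L − X_C) = −j20.5 Ω
Parallel: Z = Z₁Z₂/(Z₁+Z₂), |Z| = 19.0 Ω, ∠Z = -67.7°
|Y| = 1/|Z| = 52.7 mS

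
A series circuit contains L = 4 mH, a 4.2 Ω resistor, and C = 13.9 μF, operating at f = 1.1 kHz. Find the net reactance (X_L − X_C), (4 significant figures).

17.24 Ω

ω = 2πf = 6912 rad/s
X_L = ωL = 27.65 Ω
X_C = 1/(ωC) = 10.41 Ω
X = 27.65 − 10.41 = 17.24 Ω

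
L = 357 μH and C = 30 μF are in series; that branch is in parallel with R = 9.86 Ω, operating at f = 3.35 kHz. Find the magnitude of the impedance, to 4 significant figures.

ω = 2πf = 21050 rad/s
X_L = ωL = 7.514 Ω
X_C = 1/(ωC) = 1.584 Ω
Branch 1: Z₁ = R = 9.860 Ω
Branch 2 (series LC): Z₂ = j(X_L − X_C) = j5.931 Ω
Parallel: Z = Z₁Z₂/(Z₁+Z₂), |Z| = 5.082 Ω, ∠Z = 58.97°

5.082 Ω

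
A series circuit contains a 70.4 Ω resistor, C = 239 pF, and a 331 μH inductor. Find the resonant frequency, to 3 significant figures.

566 kHz

ω₀ = 1/√(LC) = 1/√(0.000331 × 2.39e-10) = 3.555e+06 rad/s
f₀ = ω₀/(2π) = 566 kHz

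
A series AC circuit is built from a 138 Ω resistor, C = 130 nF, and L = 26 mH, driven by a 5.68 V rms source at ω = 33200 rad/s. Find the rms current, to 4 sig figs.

X_L = ωL = 863.2 Ω
X_C = 1/(ωC) = 231.7 Ω
Net reactance X = X_L − X_C = 631.5 Ω
Z = 138.0 + j631.5 Ω
|Z| = √(138.0² + 631.5²) = 646.4 Ω
I = V/|Z| = 5.68/646.4 = 8.787 mA

8.787 mA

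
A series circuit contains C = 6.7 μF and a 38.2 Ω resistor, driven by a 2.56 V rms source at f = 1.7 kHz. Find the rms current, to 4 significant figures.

62.94 mA

ω = 2πf = 10680 rad/s
X_C = 1/(ωC) = 13.97 Ω
Z = 38.20 − j13.97 Ω
|Z| = √(38.20² + 13.97²) = 40.68 Ω
I = V/|Z| = 2.56/40.68 = 62.94 mA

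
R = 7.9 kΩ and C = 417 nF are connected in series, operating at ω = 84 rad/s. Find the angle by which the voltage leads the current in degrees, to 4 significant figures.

-74.53°

X_C = 1/(ωC) = 28550 Ω
Z = 7900 − j28550 Ω
|Z| = √(7900² + 28550²) = 29620 Ω
∠Z = arctan(-28550/7900) = -74.53°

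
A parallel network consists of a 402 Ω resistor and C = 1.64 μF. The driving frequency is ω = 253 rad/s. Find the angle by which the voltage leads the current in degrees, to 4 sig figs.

X_C = 1/(ωC) = 2410 Ω
Parallel: admittances add. Y = 1/R + jωC
Y = (0.002488 + j0.0004149) S
|Y| = 0.002522 S → |Z| = 1/|Y| = 396.5 Ω, ∠Z = −∠Y = -9.470°

-9.470°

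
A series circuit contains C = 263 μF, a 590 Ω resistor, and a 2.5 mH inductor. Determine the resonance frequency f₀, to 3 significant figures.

ω₀ = 1/√(LC) = 1/√(0.0025 × 0.000263) = 1233 rad/s
f₀ = ω₀/(2π) = 196 Hz

196 Hz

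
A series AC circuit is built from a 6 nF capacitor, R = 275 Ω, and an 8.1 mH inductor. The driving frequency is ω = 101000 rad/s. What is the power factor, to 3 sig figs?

X_L = ωL = 818 Ω
X_C = 1/(ωC) = 1650 Ω
Net reactance X = X_L − X_C = -832 Ω
Z = 275 − j832 Ω
|Z| = √(275² + 832²) = 876 Ω
∠Z = arctan(-832/275) = -71.7°
cos φ = cos(-71.7°) = 0.314

0.314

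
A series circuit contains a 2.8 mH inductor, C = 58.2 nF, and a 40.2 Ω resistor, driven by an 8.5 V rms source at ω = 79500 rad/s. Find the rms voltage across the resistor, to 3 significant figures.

X_L = ωL = 223 Ω
X_C = 1/(ωC) = 216 Ω
Net reactance X = X_L − X_C = 6.47 Ω
Z = 40.2 + j6.47 Ω
|Z| = √(40.2² + 6.47²) = 40.7 Ω
I = V/|Z| = 209 mA
V_R = I·|Z_R| = 0.209 × 40.2 = 8.39 V

8.39 V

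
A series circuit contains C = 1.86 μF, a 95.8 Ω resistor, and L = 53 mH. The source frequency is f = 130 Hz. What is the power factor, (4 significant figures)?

ω = 2πf = 816.8 rad/s
X_L = ωL = 43.29 Ω
X_C = 1/(ωC) = 658.2 Ω
Net reactance X = X_L − X_C = -614.9 Ω
Z = 95.80 − j614.9 Ω
|Z| = √(95.80² + 614.9²) = 622.3 Ω
∠Z = arctan(-614.9/95.80) = -81.14°
cos φ = cos(-81.14°) = 0.1539

0.1539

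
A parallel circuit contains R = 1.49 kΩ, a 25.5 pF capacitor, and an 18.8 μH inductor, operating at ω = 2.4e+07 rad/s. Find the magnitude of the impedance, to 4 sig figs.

X_L = ωL = 451.2 Ω
X_C = 1/(ωC) = 1634 Ω
Parallel: admittances add. Y = 1/R + 1/(jωL) + jωC
Y = (0.0006711 − j0.001604) S
|Y| = 0.001739 S → |Z| = 1/|Y| = 575.0 Ω, ∠Z = −∠Y = 67.30°

575.0 Ω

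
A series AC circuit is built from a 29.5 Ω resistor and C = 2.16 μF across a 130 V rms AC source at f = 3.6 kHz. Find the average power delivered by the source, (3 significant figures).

387 W

ω = 2πf = 22620 rad/s
X_C = 1/(ωC) = 20.5 Ω
Z = 29.5 − j20.5 Ω
|Z| = √(29.5² + 20.5²) = 35.9 Ω
∠Z = arctan(-20.5/29.5) = -34.8°
I = V/|Z| = 3.62 A
P = VI cos φ = 130 × 3.62 × cos(-34.8°) = 387 W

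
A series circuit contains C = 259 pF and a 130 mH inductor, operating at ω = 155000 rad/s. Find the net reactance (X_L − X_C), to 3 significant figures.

X_L = ωL = 20200 Ω
X_C = 1/(ωC) = 24900 Ω
X = 20200 − 24900 = -4760 Ω

-4760 Ω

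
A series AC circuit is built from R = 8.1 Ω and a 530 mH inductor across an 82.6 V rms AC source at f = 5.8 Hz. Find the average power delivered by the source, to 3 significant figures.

ω = 2πf = 36.44 rad/s
X_L = ωL = 19.3 Ω
Z = 8.10 + j19.3 Ω
|Z| = √(8.10² + 19.3²) = 20.9 Ω
∠Z = arctan(19.3/8.10) = 67.2°
I = V/|Z| = 3.94 A
P = VI cos φ = 82.6 × 3.94 × cos(67.2°) = 126 W

126 W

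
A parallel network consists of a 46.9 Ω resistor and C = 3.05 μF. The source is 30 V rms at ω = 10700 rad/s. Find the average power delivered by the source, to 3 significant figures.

19.2 W

X_C = 1/(ωC) = 30.6 Ω
Parallel: admittances add. Y = 1/R + jωC
Y = (0.0213 + j0.0326) S
|Y| = 0.0390 S → |Z| = 1/|Y| = 25.7 Ω, ∠Z = −∠Y = -56.8°
I = V/|Z| = 1.17 A
P = VI cos φ = 30 × 1.17 × cos(-56.8°) = 19.2 W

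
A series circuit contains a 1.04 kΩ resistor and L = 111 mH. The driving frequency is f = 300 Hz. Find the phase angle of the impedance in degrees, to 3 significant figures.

11.4°

ω = 2πf = 1885 rad/s
X_L = ωL = 209 Ω
Z = 1040 + j209 Ω
|Z| = √(1040² + 209²) = 1060 Ω
∠Z = arctan(209/1040) = 11.4°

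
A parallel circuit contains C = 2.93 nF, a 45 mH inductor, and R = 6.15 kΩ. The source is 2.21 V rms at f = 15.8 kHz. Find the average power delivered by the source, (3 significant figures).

794 μW

ω = 2πf = 99270 rad/s
X_L = ωL = 4470 Ω
X_C = 1/(ωC) = 3440 Ω
Parallel: admittances add. Y = 1/R + 1/(jωL) + jωC
Y = (0.000163 + j6.7e-05) S
|Y| = 0.000176 S → |Z| = 1/|Y| = 5690 Ω, ∠Z = −∠Y = -22.4°
I = V/|Z| = 389 μA
P = VI cos φ = 2.21 × 0.000389 × cos(-22.4°) = 794 μW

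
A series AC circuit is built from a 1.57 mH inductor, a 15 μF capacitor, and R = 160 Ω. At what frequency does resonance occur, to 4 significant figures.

1.037 kHz

ω₀ = 1/√(LC) = 1/√(0.00157 × 1.5e-05) = 6516 rad/s
f₀ = ω₀/(2π) = 1.037 kHz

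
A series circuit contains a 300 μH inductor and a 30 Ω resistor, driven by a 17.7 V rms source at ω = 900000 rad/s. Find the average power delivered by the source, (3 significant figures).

X_L = ωL = 270 Ω
Z = 30.0 + j270 Ω
|Z| = √(30.0² + 270²) = 272 Ω
∠Z = arctan(270/30.0) = 83.7°
I = V/|Z| = 65.2 mA
P = VI cos φ = 17.7 × 0.0652 × cos(83.7°) = 127 mW

127 mW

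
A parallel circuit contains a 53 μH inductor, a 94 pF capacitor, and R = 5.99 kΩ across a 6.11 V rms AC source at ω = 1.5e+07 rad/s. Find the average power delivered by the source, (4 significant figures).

6.232 mW

X_L = ωL = 795.0 Ω
X_C = 1/(ωC) = 709.2 Ω
Parallel: admittances add. Y = 1/R + 1/(jωL) + jωC
Y = (0.0001669 + j0.0001521) S
|Y| = 0.0002259 S → |Z| = 1/|Y| = 4427 Ω, ∠Z = −∠Y = -42.34°
I = V/|Z| = 1.380 mA
P = VI cos φ = 6.11 × 0.001380 × cos(-42.34°) = 6.232 mW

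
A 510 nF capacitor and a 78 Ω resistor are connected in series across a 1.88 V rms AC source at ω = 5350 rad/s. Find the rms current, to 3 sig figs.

X_C = 1/(ωC) = 367 Ω
Z = 78.0 − j367 Ω
|Z| = √(78.0² + 367²) = 375 Ω
I = V/|Z| = 1.88/375 = 5.02 mA

5.02 mA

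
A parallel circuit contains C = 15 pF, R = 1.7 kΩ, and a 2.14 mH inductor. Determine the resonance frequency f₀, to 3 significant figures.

ω₀ = 1/√(LC) = 1/√(0.00214 × 1.5e-11) = 5.581e+06 rad/s
f₀ = ω₀/(2π) = 888 kHz

888 kHz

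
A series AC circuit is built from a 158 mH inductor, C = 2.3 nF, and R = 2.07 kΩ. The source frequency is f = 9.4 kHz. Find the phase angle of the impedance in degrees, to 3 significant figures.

43.6°

ω = 2πf = 59060 rad/s
X_L = ωL = 9330 Ω
X_C = 1/(ωC) = 7360 Ω
Net reactance X = X_L − X_C = 1970 Ω
Z = 2070 + j1970 Ω
|Z| = √(2070² + 1970²) = 2860 Ω
∠Z = arctan(1970/2070) = 43.6°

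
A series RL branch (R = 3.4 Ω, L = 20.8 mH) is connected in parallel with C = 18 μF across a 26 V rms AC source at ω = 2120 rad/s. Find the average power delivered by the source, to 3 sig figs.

1.18 W

X_L = ωL = 44.1 Ω
X_C = 1/(ωC) = 26.2 Ω
Branch 1 (R+jX_L): Z₁ = 3.40 + j44.1 Ω, |Z₁| = 44.2 Ω
Branch 2 (−jX_C): Z₂ = −j26.2 Ω
Parallel: Z = Z₁Z₂/(Z₁+Z₂), |Z| = 63.6 Ω, ∠Z = -83.6°
I = V/|Z| = 409 mA
P = VI cos φ = 26 × 0.409 × cos(-83.6°) = 1.18 W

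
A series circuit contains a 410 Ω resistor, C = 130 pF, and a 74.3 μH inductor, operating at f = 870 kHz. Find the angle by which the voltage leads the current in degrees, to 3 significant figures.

ω = 2πf = 5.466e+06 rad/s
X_L = ωL = 406 Ω
X_C = 1/(ωC) = 1410 Ω
Net reactance X = X_L − X_C = -1000 Ω
Z = 410 − j1000 Ω
|Z| = √(410² + 1000²) = 1080 Ω
∠Z = arctan(-1000/410) = -67.7°

-67.7°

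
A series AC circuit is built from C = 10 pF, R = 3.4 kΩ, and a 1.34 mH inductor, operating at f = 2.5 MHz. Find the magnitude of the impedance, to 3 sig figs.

15100 Ω

ω = 2πf = 1.571e+07 rad/s
X_L = ωL = 21000 Ω
X_C = 1/(ωC) = 6370 Ω
Net reactance X = X_L − X_C = 14700 Ω
Z = 3400 + j14700 Ω
|Z| = √(3400² + 14700²) = 15100 Ω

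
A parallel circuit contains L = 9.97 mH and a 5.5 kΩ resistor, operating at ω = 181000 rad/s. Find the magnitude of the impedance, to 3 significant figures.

X_L = ωL = 1800 Ω
Parallel: admittances add. Y = 1/R + 1/(jωL)
Y = (0.000182 − j0.000554) S
|Y| = 0.000583 S → |Z| = 1/|Y| = 1710 Ω, ∠Z = −∠Y = 71.8°

1710 Ω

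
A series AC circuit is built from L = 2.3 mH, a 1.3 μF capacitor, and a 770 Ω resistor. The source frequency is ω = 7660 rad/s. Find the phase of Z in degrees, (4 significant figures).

X_L = ωL = 17.62 Ω
X_C = 1/(ωC) = 100.4 Ω
Net reactance X = X_L − X_C = -82.80 Ω
Z = 770.0 − j82.80 Ω
|Z| = √(770.0² + 82.80²) = 774.4 Ω
∠Z = arctan(-82.80/770.0) = -6.138°

-6.138°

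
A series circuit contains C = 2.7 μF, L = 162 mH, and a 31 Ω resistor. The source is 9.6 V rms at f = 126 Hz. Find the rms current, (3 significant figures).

ω = 2πf = 791.7 rad/s
X_L = ωL = 128 Ω
X_C = 1/(ωC) = 468 Ω
Net reactance X = X_L − X_C = -340 Ω
Z = 31.0 − j340 Ω
|Z| = √(31.0² + 340²) = 341 Ω
I = V/|Z| = 9.6/341 = 28.2 mA

28.2 mA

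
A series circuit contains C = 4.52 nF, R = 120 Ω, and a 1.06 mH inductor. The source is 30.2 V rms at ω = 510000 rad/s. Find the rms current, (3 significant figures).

188 mA

X_L = ωL = 541 Ω
X_C = 1/(ωC) = 434 Ω
Net reactance X = X_L − X_C = 107 Ω
Z = 120 + j107 Ω
|Z| = √(120² + 107²) = 161 Ω
I = V/|Z| = 30.2/161 = 188 mA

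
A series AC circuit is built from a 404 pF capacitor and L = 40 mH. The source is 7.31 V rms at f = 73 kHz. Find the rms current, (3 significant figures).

ω = 2πf = 458700 rad/s
X_L = ωL = 18300 Ω
X_C = 1/(ωC) = 5400 Ω
Net reactance X = X_L − X_C = 13000 Ω
Z = j13000 Ω
|Z| = √(0² + 13000²) = 13000 Ω
I = V/|Z| = 7.31/13000 = 564 μA

564 μA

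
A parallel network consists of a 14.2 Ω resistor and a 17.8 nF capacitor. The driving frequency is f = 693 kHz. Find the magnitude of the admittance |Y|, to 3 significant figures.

ω = 2πf = 4.354e+06 rad/s
X_C = 1/(ωC) = 12.9 Ω
Parallel: admittances add. Y = 1/R + jωC
Y = (0.0704 + j0.0775) S
|Y| = 0.105 S → |Z| = 1/|Y| = 9.55 Ω, ∠Z = −∠Y = -47.7°

105 mS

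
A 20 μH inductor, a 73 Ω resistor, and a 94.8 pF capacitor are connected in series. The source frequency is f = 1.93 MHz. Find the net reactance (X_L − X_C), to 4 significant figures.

-627.3 Ω

ω = 2πf = 1.213e+07 rad/s
X_L = ωL = 242.5 Ω
X_C = 1/(ωC) = 869.9 Ω
X = 242.5 − 869.9 = -627.3 Ω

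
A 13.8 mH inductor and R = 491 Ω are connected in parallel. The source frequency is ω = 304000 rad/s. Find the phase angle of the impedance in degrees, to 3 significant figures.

X_L = ωL = 4200 Ω
Parallel: admittances add. Y = 1/R + 1/(jωL)
Y = (0.00204 − j0.000238) S
|Y| = 0.00205 S → |Z| = 1/|Y| = 488 Ω, ∠Z = −∠Y = 6.68°

6.68°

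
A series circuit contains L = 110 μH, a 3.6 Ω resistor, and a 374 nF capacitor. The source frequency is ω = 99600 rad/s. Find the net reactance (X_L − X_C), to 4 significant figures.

X_L = ωL = 10.96 Ω
X_C = 1/(ωC) = 26.85 Ω
X = 10.96 − 26.85 = -15.89 Ω

-15.89 Ω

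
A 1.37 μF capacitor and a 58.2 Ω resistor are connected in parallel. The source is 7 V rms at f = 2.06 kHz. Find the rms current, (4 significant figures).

172.8 mA

ω = 2πf = 12940 rad/s
X_C = 1/(ωC) = 56.39 Ω
Parallel: admittances add. Y = 1/R + jωC
Y = (0.01718 + j0.01773) S
|Y| = 0.02469 S → |Z| = 1/|Y| = 40.50 Ω, ∠Z = −∠Y = -45.90°
I = V/|Z| = 7/40.50 = 172.8 mA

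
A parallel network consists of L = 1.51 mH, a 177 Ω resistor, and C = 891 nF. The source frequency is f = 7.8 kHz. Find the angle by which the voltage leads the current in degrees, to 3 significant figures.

ω = 2πf = 49010 rad/s
X_L = ωL = 74.0 Ω
X_C = 1/(ωC) = 22.9 Ω
Parallel: admittances add. Y = 1/R + 1/(jωL) + jωC
Y = (0.00565 + j0.0302) S
|Y| = 0.0307 S → |Z| = 1/|Y| = 32.6 Ω, ∠Z = −∠Y = -79.4°

-79.4°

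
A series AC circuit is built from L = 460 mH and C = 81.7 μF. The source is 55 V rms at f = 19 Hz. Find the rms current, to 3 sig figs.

ω = 2πf = 119.4 rad/s
X_L = ωL = 54.9 Ω
X_C = 1/(ωC) = 103 Ω
Net reactance X = X_L − X_C = -47.6 Ω
Z = − j47.6 Ω
|Z| = √(0² + 47.6²) = 47.6 Ω
I = V/|Z| = 55/47.6 = 1.16 A

1.16 A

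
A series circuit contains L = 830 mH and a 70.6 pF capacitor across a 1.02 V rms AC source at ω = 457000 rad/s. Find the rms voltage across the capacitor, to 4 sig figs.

0.09076 V

X_L = ωL = 379300 Ω
X_C = 1/(ωC) = 30990 Ω
Net reactance X = X_L − X_C = 348300 Ω
Z = j348300 Ω
|Z| = √(0² + 348300²) = 348300 Ω
I = V/|Z| = 2.928 μA
V_C = I·|Z_C| = 2.928e-06 × 30990 = 0.09076 V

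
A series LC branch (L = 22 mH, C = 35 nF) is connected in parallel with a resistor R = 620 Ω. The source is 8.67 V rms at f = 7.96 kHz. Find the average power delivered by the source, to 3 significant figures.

ω = 2πf = 50010 rad/s
X_L = ωL = 1100 Ω
X_C = 1/(ωC) = 571 Ω
Branch 1: Z₁ = R = 620 Ω
Branch 2 (series LC): Z₂ = j(X_L − X_C) = j529 Ω
Parallel: Z = Z₁Z₂/(Z₁+Z₂), |Z| = 402 Ω, ∠Z = 49.5°
I = V/|Z| = 21.5 mA
P = VI cos φ = 8.67 × 0.0215 × cos(49.5°) = 121 mW

121 mW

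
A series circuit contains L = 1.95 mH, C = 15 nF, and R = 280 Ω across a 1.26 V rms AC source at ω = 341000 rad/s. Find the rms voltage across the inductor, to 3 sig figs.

X_L = ωL = 665 Ω
X_C = 1/(ωC) = 196 Ω
Net reactance X = X_L − X_C = 469 Ω
Z = 280 + j469 Ω
|Z| = √(280² + 469²) = 547 Ω
I = V/|Z| = 2.31 mA
V_L = I·|Z_L| = 0.00231 × 665 = 1.53 V

1.53 V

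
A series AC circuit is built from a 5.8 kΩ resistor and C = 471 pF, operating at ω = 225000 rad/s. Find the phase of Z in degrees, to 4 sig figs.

X_C = 1/(ωC) = 9436 Ω
Z = 5800 − j9436 Ω
|Z| = √(5800² + 9436²) = 11080 Ω
∠Z = arctan(-9436/5800) = -58.42°

-58.42°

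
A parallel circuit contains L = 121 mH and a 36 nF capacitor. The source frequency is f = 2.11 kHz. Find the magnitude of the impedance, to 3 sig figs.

6840 Ω

ω = 2πf = 13260 rad/s
X_L = ωL = 1600 Ω
X_C = 1/(ωC) = 2100 Ω
Parallel: admittances add. Y = 1/(jωL) + jωC
Y = (0 − j0.000146) S
|Y| = 0.000146 S → |Z| = 1/|Y| = 6840 Ω, ∠Z = −∠Y = 90.0°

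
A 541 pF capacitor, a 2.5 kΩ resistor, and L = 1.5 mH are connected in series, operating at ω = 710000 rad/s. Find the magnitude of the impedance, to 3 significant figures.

2940 Ω

X_L = ωL = 1060 Ω
X_C = 1/(ωC) = 2600 Ω
Net reactance X = X_L − X_C = -1540 Ω
Z = 2500 − j1540 Ω
|Z| = √(2500² + 1540²) = 2940 Ω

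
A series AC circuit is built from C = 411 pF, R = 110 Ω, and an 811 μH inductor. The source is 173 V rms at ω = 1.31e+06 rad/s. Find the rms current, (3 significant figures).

216 mA

X_L = ωL = 1060 Ω
X_C = 1/(ωC) = 1860 Ω
Net reactance X = X_L − X_C = -795 Ω
Z = 110 − j795 Ω
|Z| = √(110² + 795²) = 802 Ω
I = V/|Z| = 173/802 = 216 mA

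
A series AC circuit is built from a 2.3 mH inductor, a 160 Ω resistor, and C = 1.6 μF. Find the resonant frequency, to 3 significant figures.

ω₀ = 1/√(LC) = 1/√(0.0023 × 1.6e-06) = 16480 rad/s
f₀ = ω₀/(2π) = 2.62 kHz

2.62 kHz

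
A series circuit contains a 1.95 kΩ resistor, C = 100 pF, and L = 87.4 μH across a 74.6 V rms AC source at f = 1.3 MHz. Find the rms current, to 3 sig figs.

ω = 2πf = 8.168e+06 rad/s
X_L = ωL = 714 Ω
X_C = 1/(ωC) = 1220 Ω
Net reactance X = X_L − X_C = -510 Ω
Z = 1950 − j510 Ω
|Z| = √(1950² + 510²) = 2020 Ω
I = V/|Z| = 74.6/2020 = 37.0 mA

37.0 mA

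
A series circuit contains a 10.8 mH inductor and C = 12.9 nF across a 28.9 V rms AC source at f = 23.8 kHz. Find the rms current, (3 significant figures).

26.4 mA

ω = 2πf = 149500 rad/s
X_L = ωL = 1620 Ω
X_C = 1/(ωC) = 518 Ω
Net reactance X = X_L − X_C = 1100 Ω
Z = j1100 Ω
|Z| = √(0² + 1100²) = 1100 Ω
I = V/|Z| = 28.9/1100 = 26.4 mA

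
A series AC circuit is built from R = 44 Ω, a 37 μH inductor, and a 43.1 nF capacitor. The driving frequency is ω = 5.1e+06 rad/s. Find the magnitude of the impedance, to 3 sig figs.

X_L = ωL = 189 Ω
X_C = 1/(ωC) = 4.55 Ω
Net reactance X = X_L − X_C = 184 Ω
Z = 44.0 + j184 Ω
|Z| = √(44.0² + 184²) = 189 Ω

189 Ω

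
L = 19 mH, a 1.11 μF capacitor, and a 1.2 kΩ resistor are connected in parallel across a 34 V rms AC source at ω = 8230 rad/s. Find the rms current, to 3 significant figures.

97.4 mA

X_L = ωL = 156 Ω
X_C = 1/(ωC) = 109 Ω
Parallel: admittances add. Y = 1/R + 1/(jωL) + jωC
Y = (0.000833 + j0.00274) S
|Y| = 0.00286 S → |Z| = 1/|Y| = 349 Ω, ∠Z = −∠Y = -73.1°
I = V/|Z| = 34/349 = 97.4 mA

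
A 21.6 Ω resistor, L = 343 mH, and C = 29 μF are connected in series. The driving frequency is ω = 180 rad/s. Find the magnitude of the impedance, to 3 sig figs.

132 Ω

X_L = ωL = 61.7 Ω
X_C = 1/(ωC) = 192 Ω
Net reactance X = X_L − X_C = -130 Ω
Z = 21.6 − j130 Ω
|Z| = √(21.6² + 130²) = 132 Ω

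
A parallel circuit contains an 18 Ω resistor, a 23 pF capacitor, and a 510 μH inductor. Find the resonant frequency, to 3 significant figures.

1.47 MHz

ω₀ = 1/√(LC) = 1/√(0.00051 × 2.3e-11) = 9.233e+06 rad/s
f₀ = ω₀/(2π) = 1.47 MHz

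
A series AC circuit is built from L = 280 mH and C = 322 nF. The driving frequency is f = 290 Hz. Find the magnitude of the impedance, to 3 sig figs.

ω = 2πf = 1822 rad/s
X_L = ωL = 510 Ω
X_C = 1/(ωC) = 1700 Ω
Net reactance X = X_L − X_C = -1190 Ω
Z = − j1190 Ω
|Z| = √(0² + 1190²) = 1190 Ω

1190 Ω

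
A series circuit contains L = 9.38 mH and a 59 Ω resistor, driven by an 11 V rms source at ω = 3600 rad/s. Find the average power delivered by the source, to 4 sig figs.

X_L = ωL = 33.77 Ω
Z = 59.00 + j33.77 Ω
|Z| = √(59.00² + 33.77²) = 67.98 Ω
∠Z = arctan(33.77/59.00) = 29.78°
I = V/|Z| = 161.8 mA
P = VI cos φ = 11 × 0.1618 × cos(29.78°) = 1.545 W

1.545 W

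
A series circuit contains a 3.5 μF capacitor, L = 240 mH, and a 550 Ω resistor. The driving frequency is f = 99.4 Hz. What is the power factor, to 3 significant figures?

ω = 2πf = 624.5 rad/s
X_L = ωL = 150 Ω
X_C = 1/(ωC) = 457 Ω
Net reactance X = X_L − X_C = -308 Ω
Z = 550 − j308 Ω
|Z| = √(550² + 308²) = 630 Ω
∠Z = arctan(-308/550) = -29.2°
cos φ = cos(-29.2°) = 0.873

0.873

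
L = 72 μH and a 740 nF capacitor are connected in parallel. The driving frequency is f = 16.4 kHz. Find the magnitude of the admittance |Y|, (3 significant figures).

58.5 mS

ω = 2πf = 103000 rad/s
X_L = ωL = 7.42 Ω
X_C = 1/(ωC) = 13.1 Ω
Parallel: admittances add. Y = 1/(jωL) + jωC
Y = (0 − j0.0585) S
|Y| = 0.0585 S → |Z| = 1/|Y| = 17.1 Ω, ∠Z = −∠Y = 90.0°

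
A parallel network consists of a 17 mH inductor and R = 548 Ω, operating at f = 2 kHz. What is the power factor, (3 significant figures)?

0.363

ω = 2πf = 12570 rad/s
X_L = ωL = 214 Ω
Parallel: admittances add. Y = 1/R + 1/(jωL)
Y = (0.00182 − j0.00468) S
|Y| = 0.00502 S → |Z| = 1/|Y| = 199 Ω, ∠Z = −∠Y = 68.7°
cos φ = cos(68.7°) = 0.363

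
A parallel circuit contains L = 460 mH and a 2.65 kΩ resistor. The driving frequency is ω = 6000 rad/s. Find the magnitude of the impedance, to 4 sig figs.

1912 Ω

X_L = ωL = 2760 Ω
Parallel: admittances add. Y = 1/R + 1/(jωL)
Y = (0.0003774 − j0.0003623) S
|Y| = 0.0005231 S → |Z| = 1/|Y| = 1912 Ω, ∠Z = −∠Y = 43.84°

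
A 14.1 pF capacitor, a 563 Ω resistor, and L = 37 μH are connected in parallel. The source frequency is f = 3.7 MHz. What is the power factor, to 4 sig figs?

ω = 2πf = 2.325e+07 rad/s
X_L = ωL = 860.2 Ω
X_C = 1/(ωC) = 3051 Ω
Parallel: admittances add. Y = 1/R + 1/(jωL) + jωC
Y = (0.001776 − j0.0008348) S
|Y| = 0.001963 S → |Z| = 1/|Y| = 509.5 Ω, ∠Z = −∠Y = 25.17°
cos φ = cos(25.17°) = 0.9050

0.9050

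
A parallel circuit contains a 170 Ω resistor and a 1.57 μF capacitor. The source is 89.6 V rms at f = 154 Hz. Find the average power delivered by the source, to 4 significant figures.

47.22 W

ω = 2πf = 967.6 rad/s
X_C = 1/(ωC) = 658.3 Ω
Parallel: admittances add. Y = 1/R + jωC
Y = (0.005882 + j0.001519) S
|Y| = 0.006075 S → |Z| = 1/|Y| = 164.6 Ω, ∠Z = −∠Y = -14.48°
I = V/|Z| = 544.4 mA
P = VI cos φ = 89.6 × 0.5444 × cos(-14.48°) = 47.22 W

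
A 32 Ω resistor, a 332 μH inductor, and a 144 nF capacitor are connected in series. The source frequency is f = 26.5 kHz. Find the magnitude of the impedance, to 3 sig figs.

34.8 Ω

ω = 2πf = 166500 rad/s
X_L = ωL = 55.3 Ω
X_C = 1/(ωC) = 41.7 Ω
Net reactance X = X_L − X_C = 13.6 Ω
Z = 32.0 + j13.6 Ω
|Z| = √(32.0² + 13.6²) = 34.8 Ω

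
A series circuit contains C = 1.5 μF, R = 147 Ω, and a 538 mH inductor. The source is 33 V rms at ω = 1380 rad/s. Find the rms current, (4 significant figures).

110.7 mA

X_L = ωL = 742.4 Ω
X_C = 1/(ωC) = 483.1 Ω
Net reactance X = X_L − X_C = 259.3 Ω
Z = 147.0 + j259.3 Ω
|Z| = √(147.0² + 259.3²) = 298.1 Ω
I = V/|Z| = 33/298.1 = 110.7 mA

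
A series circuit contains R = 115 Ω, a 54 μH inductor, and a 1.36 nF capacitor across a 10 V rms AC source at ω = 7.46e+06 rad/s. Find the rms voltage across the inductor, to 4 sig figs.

X_L = ωL = 402.8 Ω
X_C = 1/(ωC) = 98.56 Ω
Net reactance X = X_L − X_C = 304.3 Ω
Z = 115.0 + j304.3 Ω
|Z| = √(115.0² + 304.3²) = 325.3 Ω
I = V/|Z| = 30.74 mA
V_L = I·|Z_L| = 0.03074 × 402.8 = 12.38 V

12.38 V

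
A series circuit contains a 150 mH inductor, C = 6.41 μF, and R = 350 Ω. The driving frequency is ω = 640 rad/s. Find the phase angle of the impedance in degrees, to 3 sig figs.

-22.9°

X_L = ωL = 96.0 Ω
X_C = 1/(ωC) = 244 Ω
Net reactance X = X_L − X_C = -148 Ω
Z = 350 − j148 Ω
|Z| = √(350² + 148²) = 380 Ω
∠Z = arctan(-148/350) = -22.9°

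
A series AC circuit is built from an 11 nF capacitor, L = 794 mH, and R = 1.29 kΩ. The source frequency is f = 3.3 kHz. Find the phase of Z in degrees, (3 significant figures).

ω = 2πf = 20730 rad/s
X_L = ωL = 16500 Ω
X_C = 1/(ωC) = 4380 Ω
Net reactance X = X_L − X_C = 12100 Ω
Z = 1290 + j12100 Ω
|Z| = √(1290² + 12100²) = 12100 Ω
∠Z = arctan(12100/1290) = 83.9°

83.9°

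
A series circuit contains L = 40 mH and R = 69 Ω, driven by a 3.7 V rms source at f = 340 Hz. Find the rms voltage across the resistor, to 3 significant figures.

2.32 V

ω = 2πf = 2136 rad/s
X_L = ωL = 85.5 Ω
Z = 69.0 + j85.5 Ω
|Z| = √(69.0² + 85.5²) = 110 Ω
I = V/|Z| = 33.7 mA
V_R = I·|Z_R| = 0.0337 × 69.0 = 2.32 V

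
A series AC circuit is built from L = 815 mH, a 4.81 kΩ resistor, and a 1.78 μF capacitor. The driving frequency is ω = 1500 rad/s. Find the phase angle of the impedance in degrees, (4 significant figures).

9.998°

X_L = ωL = 1222 Ω
X_C = 1/(ωC) = 374.5 Ω
Net reactance X = X_L − X_C = 848.0 Ω
Z = 4810 + j848.0 Ω
|Z| = √(4810² + 848.0²) = 4884 Ω
∠Z = arctan(848.0/4810) = 9.998°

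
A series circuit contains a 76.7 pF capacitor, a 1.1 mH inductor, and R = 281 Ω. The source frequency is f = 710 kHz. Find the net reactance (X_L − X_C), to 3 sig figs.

1980 Ω

ω = 2πf = 4.461e+06 rad/s
X_L = ωL = 4910 Ω
X_C = 1/(ωC) = 2920 Ω
X = 4910 − 2920 = 1980 Ω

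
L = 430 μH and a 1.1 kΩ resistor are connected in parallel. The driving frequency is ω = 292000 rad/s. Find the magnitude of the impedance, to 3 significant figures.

X_L = ωL = 126 Ω
Parallel: admittances add. Y = 1/R + 1/(jωL)
Y = (0.000909 − j0.00796) S
|Y| = 0.00802 S → |Z| = 1/|Y| = 125 Ω, ∠Z = −∠Y = 83.5°

125 Ω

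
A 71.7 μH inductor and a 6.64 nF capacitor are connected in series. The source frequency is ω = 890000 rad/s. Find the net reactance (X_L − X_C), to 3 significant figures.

-105 Ω

X_L = ωL = 63.8 Ω
X_C = 1/(ωC) = 169 Ω
X = 63.8 − 169 = -105 Ω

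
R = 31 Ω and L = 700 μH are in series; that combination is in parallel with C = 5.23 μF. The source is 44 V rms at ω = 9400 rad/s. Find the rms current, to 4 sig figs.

X_L = ωL = 6.580 Ω
X_C = 1/(ωC) = 20.34 Ω
Branch 1 (R+jX_L): Z₁ = 31.00 + j6.580 Ω, |Z₁| = 31.69 Ω
Branch 2 (−jX_C): Z₂ = −j20.34 Ω
Parallel: Z = Z₁Z₂/(Z₁+Z₂), |Z| = 19.01 Ω, ∠Z = -54.08°
I = V/|Z| = 44/19.01 = 2.315 A

2.315 A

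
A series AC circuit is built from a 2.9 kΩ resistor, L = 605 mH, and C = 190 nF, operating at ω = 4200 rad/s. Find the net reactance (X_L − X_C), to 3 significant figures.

1290 Ω

X_L = ωL = 2540 Ω
X_C = 1/(ωC) = 1250 Ω
X = 2540 − 1250 = 1290 Ω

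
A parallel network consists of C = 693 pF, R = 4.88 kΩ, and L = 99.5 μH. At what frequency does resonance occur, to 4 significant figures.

ω₀ = 1/√(LC) = 1/√(9.95e-05 × 6.93e-10) = 3.808e+06 rad/s
f₀ = ω₀/(2π) = 606.1 kHz

606.1 kHz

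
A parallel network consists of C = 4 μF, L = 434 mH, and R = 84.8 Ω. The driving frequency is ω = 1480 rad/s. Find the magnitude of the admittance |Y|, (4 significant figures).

X_L = ωL = 642.3 Ω
X_C = 1/(ωC) = 168.9 Ω
Parallel: admittances add. Y = 1/R + 1/(jωL) + jωC
Y = (0.01179 + j0.004363) S
|Y| = 0.01257 S → |Z| = 1/|Y| = 79.53 Ω, ∠Z = −∠Y = -20.30°

12.57 mS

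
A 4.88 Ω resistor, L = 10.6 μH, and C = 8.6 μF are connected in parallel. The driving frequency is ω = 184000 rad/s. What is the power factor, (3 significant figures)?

0.188

X_L = ωL = 1.95 Ω
X_C = 1/(ωC) = 0.632 Ω
Parallel: admittances add. Y = 1/R + 1/(jωL) + jωC
Y = (0.205 + j1.07) S
|Y| = 1.09 S → |Z| = 1/|Y| = 0.918 Ω, ∠Z = −∠Y = -79.2°
cos φ = cos(-79.2°) = 0.188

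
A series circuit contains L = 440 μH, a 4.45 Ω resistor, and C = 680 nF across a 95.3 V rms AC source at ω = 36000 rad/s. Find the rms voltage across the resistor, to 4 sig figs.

X_L = ωL = 15.84 Ω
X_C = 1/(ωC) = 40.85 Ω
Net reactance X = X_L − X_C = -25.01 Ω
Z = 4.450 − j25.01 Ω
|Z| = √(4.450² + 25.01²) = 25.40 Ω
I = V/|Z| = 3.752 A
V_R = I·|Z_R| = 3.752 × 4.450 = 16.69 V

16.69 V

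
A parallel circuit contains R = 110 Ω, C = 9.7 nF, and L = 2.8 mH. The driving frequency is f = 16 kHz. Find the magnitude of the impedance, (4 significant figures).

ω = 2πf = 100500 rad/s
X_L = ωL = 281.5 Ω
X_C = 1/(ωC) = 1025 Ω
Parallel: admittances add. Y = 1/R + 1/(jωL) + jωC
Y = (0.009091 − j0.002577) S
|Y| = 0.009449 S → |Z| = 1/|Y| = 105.8 Ω, ∠Z = −∠Y = 15.83°

105.8 Ω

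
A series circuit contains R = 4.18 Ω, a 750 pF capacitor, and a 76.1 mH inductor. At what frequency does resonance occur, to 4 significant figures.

ω₀ = 1/√(LC) = 1/√(0.0761 × 7.5e-10) = 132400 rad/s
f₀ = ω₀/(2π) = 21.07 kHz

21.07 kHz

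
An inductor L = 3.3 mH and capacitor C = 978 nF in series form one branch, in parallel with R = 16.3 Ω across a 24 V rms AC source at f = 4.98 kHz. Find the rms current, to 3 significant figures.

1.51 A

ω = 2πf = 31290 rad/s
X_L = ωL = 103 Ω
X_C = 1/(ωC) = 32.7 Ω
Branch 1: Z₁ = R = 16.3 Ω
Branch 2 (series LC): Z₂ = j(X_L − X_C) = j70.6 Ω
Parallel: Z = Z₁Z₂/(Z₁+Z₂), |Z| = 15.9 Ω, ∠Z = 13.0°
I = V/|Z| = 24/15.9 = 1.51 A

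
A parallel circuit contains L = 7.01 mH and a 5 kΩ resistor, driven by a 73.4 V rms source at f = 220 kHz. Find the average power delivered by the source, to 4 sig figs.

1.078 W

ω = 2πf = 1.382e+06 rad/s
X_L = ωL = 9690 Ω
Parallel: admittances add. Y = 1/R + 1/(jωL)
Y = (0.0002000 − j0.0001032) S
|Y| = 0.0002251 S → |Z| = 1/|Y| = 4443 Ω, ∠Z = −∠Y = 27.29°
I = V/|Z| = 16.52 mA
P = VI cos φ = 73.4 × 0.01652 × cos(27.29°) = 1.078 W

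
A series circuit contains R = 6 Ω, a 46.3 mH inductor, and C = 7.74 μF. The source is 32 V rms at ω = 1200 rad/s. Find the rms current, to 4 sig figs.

X_L = ωL = 55.56 Ω
X_C = 1/(ωC) = 107.7 Ω
Net reactance X = X_L − X_C = -52.11 Ω
Z = 6.000 − j52.11 Ω
|Z| = √(6.000² + 52.11²) = 52.45 Ω
I = V/|Z| = 32/52.45 = 610.1 mA

610.1 mA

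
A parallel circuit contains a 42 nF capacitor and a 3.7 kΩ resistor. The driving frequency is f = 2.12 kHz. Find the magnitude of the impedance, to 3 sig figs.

1610 Ω

ω = 2πf = 13320 rad/s
X_C = 1/(ωC) = 1790 Ω
Parallel: admittances add. Y = 1/R + jωC
Y = (0.000270 + j0.000559) S
|Y| = 0.000621 S → |Z| = 1/|Y| = 1610 Ω, ∠Z = −∠Y = -64.2°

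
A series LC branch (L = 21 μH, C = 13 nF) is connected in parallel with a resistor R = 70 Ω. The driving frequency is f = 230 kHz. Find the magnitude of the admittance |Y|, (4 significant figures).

45.98 mS

ω = 2πf = 1.445e+06 rad/s
X_L = ωL = 30.35 Ω
X_C = 1/(ωC) = 53.23 Ω
Branch 1: Z₁ = R = 70.00 Ω
Branch 2 (series LC): Z₂ = j(X_L − X_C) = −j22.88 Ω
Parallel: Z = Z₁Z₂/(Z₁+Z₂), |Z| = 21.75 Ω, ∠Z = -71.90°
|Y| = 1/|Z| = 45.98 mS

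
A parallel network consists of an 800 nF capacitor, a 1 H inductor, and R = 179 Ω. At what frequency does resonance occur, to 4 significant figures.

ω₀ = 1/√(LC) = 1/√(1 × 8e-07) = 1118 rad/s
f₀ = ω₀/(2π) = 177.9 Hz

177.9 Hz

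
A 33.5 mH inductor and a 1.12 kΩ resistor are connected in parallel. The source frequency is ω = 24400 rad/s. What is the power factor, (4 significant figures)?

X_L = ωL = 817.4 Ω
Parallel: admittances add. Y = 1/R + 1/(jωL)
Y = (0.0008929 − j0.001223) S
|Y| = 0.001515 S → |Z| = 1/|Y| = 660.3 Ω, ∠Z = −∠Y = 53.88°
cos φ = cos(53.88°) = 0.5895

0.5895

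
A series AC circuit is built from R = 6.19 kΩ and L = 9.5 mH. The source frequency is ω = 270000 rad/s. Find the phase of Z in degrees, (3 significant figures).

X_L = ωL = 2560 Ω
Z = 6190 + j2560 Ω
|Z| = √(6190² + 2560²) = 6700 Ω
∠Z = arctan(2560/6190) = 22.5°

22.5°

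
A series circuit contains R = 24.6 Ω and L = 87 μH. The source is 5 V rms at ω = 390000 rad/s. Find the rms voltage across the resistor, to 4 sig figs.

X_L = ωL = 33.93 Ω
Z = 24.60 + j33.93 Ω
|Z| = √(24.60² + 33.93²) = 41.91 Ω
I = V/|Z| = 119.3 mA
V_R = I·|Z_R| = 0.1193 × 24.60 = 2.935 V

2.935 V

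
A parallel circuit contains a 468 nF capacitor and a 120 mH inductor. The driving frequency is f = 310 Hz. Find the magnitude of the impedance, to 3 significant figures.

297 Ω

ω = 2πf = 1948 rad/s
X_L = ωL = 234 Ω
X_C = 1/(ωC) = 1100 Ω
Parallel: admittances add. Y = 1/(jωL) + jωC
Y = (0 − j0.00337) S
|Y| = 0.00337 S → |Z| = 1/|Y| = 297 Ω, ∠Z = −∠Y = 90.0°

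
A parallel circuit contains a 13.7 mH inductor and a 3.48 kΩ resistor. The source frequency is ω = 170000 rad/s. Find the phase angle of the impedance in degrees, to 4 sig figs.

56.21°

X_L = ωL = 2329 Ω
Parallel: admittances add. Y = 1/R + 1/(jωL)
Y = (0.0002874 − j0.0004294) S
|Y| = 0.0005167 S → |Z| = 1/|Y| = 1936 Ω, ∠Z = −∠Y = 56.21°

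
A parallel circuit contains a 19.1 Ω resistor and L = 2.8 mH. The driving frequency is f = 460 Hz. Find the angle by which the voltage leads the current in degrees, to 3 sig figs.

67.0°

ω = 2πf = 2890 rad/s
X_L = ωL = 8.09 Ω
Parallel: admittances add. Y = 1/R + 1/(jωL)
Y = (0.0524 − j0.124) S
|Y| = 0.134 S → |Z| = 1/|Y| = 7.45 Ω, ∠Z = −∠Y = 67.0°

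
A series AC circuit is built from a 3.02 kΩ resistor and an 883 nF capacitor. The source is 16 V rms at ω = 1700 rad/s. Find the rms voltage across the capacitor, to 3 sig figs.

3.45 V

X_C = 1/(ωC) = 666 Ω
Z = 3020 − j666 Ω
|Z| = √(3020² + 666²) = 3090 Ω
I = V/|Z| = 5.17 mA
V_C = I·|Z_C| = 0.00517 × 666 = 3.45 V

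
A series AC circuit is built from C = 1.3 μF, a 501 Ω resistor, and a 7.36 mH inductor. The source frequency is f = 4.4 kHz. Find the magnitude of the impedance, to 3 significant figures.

531 Ω

ω = 2πf = 27650 rad/s
X_L = ωL = 203 Ω
X_C = 1/(ωC) = 27.8 Ω
Net reactance X = X_L − X_C = 176 Ω
Z = 501 + j176 Ω
|Z| = √(501² + 176²) = 531 Ω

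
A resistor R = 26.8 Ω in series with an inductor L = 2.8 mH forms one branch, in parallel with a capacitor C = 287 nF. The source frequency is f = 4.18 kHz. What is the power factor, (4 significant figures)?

ω = 2πf = 26260 rad/s
X_L = ωL = 73.54 Ω
X_C = 1/(ωC) = 132.7 Ω
Branch 1 (R+jX_L): Z₁ = 26.80 + j73.54 Ω, |Z₁| = 78.27 Ω
Branch 2 (−jX_C): Z₂ = −j132.7 Ω
Parallel: Z = Z₁Z₂/(Z₁+Z₂), |Z| = 160.0 Ω, ∠Z = 45.59°
cos φ = cos(45.59°) = 0.6997

0.6997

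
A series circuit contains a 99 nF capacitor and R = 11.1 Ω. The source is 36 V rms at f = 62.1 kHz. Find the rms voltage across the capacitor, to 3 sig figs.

ω = 2πf = 390200 rad/s
X_C = 1/(ωC) = 25.9 Ω
Z = 11.1 − j25.9 Ω
|Z| = √(11.1² + 25.9²) = 28.2 Ω
I = V/|Z| = 1.28 A
V_C = I·|Z_C| = 1.28 × 25.9 = 33.1 V

33.1 V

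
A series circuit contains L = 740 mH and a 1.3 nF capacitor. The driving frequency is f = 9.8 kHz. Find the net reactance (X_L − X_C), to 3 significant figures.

33100 Ω

ω = 2πf = 61580 rad/s
X_L = ωL = 45600 Ω
X_C = 1/(ωC) = 12500 Ω
X = 45600 − 12500 = 33100 Ω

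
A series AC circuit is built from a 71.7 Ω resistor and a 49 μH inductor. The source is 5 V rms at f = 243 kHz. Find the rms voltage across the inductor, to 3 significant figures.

3.61 V

ω = 2πf = 1.527e+06 rad/s
X_L = ωL = 74.8 Ω
Z = 71.7 + j74.8 Ω
|Z| = √(71.7² + 74.8²) = 104 Ω
I = V/|Z| = 48.3 mA
V_L = I·|Z_L| = 0.0483 × 74.8 = 3.61 V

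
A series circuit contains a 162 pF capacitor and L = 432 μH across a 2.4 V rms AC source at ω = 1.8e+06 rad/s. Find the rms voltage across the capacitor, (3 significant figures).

3.10 V

X_L = ωL = 778 Ω
X_C = 1/(ωC) = 3430 Ω
Net reactance X = X_L − X_C = -2650 Ω
Z = − j2650 Ω
|Z| = √(0² + 2650²) = 2650 Ω
I = V/|Z| = 905 μA
V_C = I·|Z_C| = 0.000905 × 3430 = 3.10 V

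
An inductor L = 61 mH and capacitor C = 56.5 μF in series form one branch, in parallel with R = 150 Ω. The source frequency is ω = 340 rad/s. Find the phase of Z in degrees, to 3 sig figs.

X_L = ωL = 20.7 Ω
X_C = 1/(ωC) = 52.1 Ω
Branch 1: Z₁ = R = 150 Ω
Branch 2 (series LC): Z₂ = j(X_L − X_C) = −j31.3 Ω
Parallel: Z = Z₁Z₂/(Z₁+Z₂), |Z| = 30.7 Ω, ∠Z = -78.2°

-78.2°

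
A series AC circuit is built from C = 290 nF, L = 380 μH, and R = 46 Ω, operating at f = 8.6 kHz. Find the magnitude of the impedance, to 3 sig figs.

63.2 Ω

ω = 2πf = 54040 rad/s
X_L = ωL = 20.5 Ω
X_C = 1/(ωC) = 63.8 Ω
Net reactance X = X_L − X_C = -43.3 Ω
Z = 46.0 − j43.3 Ω
|Z| = √(46.0² + 43.3²) = 63.2 Ω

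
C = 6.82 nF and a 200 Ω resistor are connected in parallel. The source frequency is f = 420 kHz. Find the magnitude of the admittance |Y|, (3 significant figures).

18.7 mS

ω = 2πf = 2.639e+06 rad/s
X_C = 1/(ωC) = 55.6 Ω
Parallel: admittances add. Y = 1/R + jωC
Y = (0.00500 + j0.0180) S
|Y| = 0.0187 S → |Z| = 1/|Y| = 53.5 Ω, ∠Z = −∠Y = -74.5°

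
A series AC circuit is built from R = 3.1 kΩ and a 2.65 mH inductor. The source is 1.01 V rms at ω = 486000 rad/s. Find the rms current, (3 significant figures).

301 μA

X_L = ωL = 1290 Ω
Z = 3100 + j1290 Ω
|Z| = √(3100² + 1290²) = 3360 Ω
I = V/|Z| = 1.01/3360 = 301 μA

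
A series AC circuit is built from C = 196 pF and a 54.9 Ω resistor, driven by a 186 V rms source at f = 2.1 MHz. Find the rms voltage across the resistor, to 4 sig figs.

26.15 V

ω = 2πf = 1.319e+07 rad/s
X_C = 1/(ωC) = 386.7 Ω
Z = 54.90 − j386.7 Ω
|Z| = √(54.90² + 386.7²) = 390.6 Ω
I = V/|Z| = 476.2 mA
V_R = I·|Z_R| = 0.4762 × 54.90 = 26.15 V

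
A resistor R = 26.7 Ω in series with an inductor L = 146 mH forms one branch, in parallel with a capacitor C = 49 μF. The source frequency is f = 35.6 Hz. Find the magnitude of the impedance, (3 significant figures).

59.8 Ω

ω = 2πf = 223.7 rad/s
X_L = ωL = 32.7 Ω
X_C = 1/(ωC) = 91.2 Ω
Branch 1 (R+jX_L): Z₁ = 26.7 + j32.7 Ω, |Z₁| = 42.2 Ω
Branch 2 (−jX_C): Z₂ = −j91.2 Ω
Parallel: Z = Z₁Z₂/(Z₁+Z₂), |Z| = 59.8 Ω, ∠Z = 26.2°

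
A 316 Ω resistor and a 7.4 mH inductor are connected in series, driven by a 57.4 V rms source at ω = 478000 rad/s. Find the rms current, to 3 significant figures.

16.2 mA

X_L = ωL = 3540 Ω
Z = 316 + j3540 Ω
|Z| = √(316² + 3540²) = 3550 Ω
I = V/|Z| = 57.4/3550 = 16.2 mA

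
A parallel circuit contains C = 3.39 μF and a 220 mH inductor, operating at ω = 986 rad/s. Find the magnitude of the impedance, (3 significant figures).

789 Ω

X_L = ωL = 217 Ω
X_C = 1/(ωC) = 299 Ω
Parallel: admittances add. Y = 1/(jωL) + jωC
Y = (0 − j0.00127) S
|Y| = 0.00127 S → |Z| = 1/|Y| = 789 Ω, ∠Z = −∠Y = 90.0°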